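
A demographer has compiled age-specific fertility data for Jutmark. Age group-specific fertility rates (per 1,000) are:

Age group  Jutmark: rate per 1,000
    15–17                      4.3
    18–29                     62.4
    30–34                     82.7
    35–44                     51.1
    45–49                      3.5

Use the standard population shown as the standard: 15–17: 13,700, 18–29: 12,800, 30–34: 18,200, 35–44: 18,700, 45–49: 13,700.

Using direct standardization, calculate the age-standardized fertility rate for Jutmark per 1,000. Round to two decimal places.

Standard total = 77,100; weights = 0.1777, 0.1660, 0.2361, 0.2425, 0.1777.
Standardized rate: 0.1777×4.3 + 0.1660×62.4 + 0.2361×82.7 + 0.2425×51.1 + 0.1777×3.5 = 43.6613 per 1,000.

43.66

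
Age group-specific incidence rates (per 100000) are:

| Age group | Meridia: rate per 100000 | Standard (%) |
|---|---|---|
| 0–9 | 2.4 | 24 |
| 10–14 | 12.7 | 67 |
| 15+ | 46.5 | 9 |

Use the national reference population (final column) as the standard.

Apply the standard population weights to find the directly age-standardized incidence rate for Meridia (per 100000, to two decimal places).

Standard weights: 0.24, 0.67, 0.09.
Standardized rate: 0.2400×2.4 + 0.6700×12.7 + 0.0900×46.5 = 13.2700 per 100000.

13.27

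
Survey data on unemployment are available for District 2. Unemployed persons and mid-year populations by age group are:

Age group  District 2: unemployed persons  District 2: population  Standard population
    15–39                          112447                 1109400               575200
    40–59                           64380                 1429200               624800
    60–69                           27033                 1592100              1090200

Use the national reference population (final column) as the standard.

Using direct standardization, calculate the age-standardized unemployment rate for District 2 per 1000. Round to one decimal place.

Age-specific rates per 1000 for District 2: 101.358, 45.046, 16.979.
Standard total = 2290200; weights = 0.2512, 0.2728, 0.4760.
Standardized rate: 0.2512×101.358 + 0.2728×45.046 + 0.4760×16.979 = 45.8288 per 1000.

45.8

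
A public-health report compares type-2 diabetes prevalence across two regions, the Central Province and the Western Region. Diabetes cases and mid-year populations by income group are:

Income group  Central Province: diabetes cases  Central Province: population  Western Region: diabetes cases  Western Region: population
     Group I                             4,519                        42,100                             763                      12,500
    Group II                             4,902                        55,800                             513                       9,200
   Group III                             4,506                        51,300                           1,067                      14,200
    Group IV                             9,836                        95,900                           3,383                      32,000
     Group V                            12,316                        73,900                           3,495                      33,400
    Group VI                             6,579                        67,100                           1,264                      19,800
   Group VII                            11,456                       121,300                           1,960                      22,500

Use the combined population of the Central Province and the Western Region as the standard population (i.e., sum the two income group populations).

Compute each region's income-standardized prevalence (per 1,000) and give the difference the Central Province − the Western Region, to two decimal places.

24.15

Income-specific rates per 1,000 for the Central Province: 107.340, 87.849, 87.836, 102.565, 166.658, 98.048, 94.444.
For the Western Region: 61.040, 55.761, 75.141, 105.719, 104.641, 63.838, 87.111.
Combined standard total = 651,000; weights = 0.0839, 0.0998, 0.1006, 0.1965, 0.1648, 0.1335, 0.2209.
The Central Province: 0.0839×107.340 + 0.0998×87.849 + 0.1006×87.836 + 0.1965×102.565 + 0.1648×166.658 + 0.1335×98.048 + 0.2209×94.444 = 108.1813 per 1,000.
The Western Region: 0.0839×61.040 + 0.0998×55.761 + 0.1006×75.141 + 0.1965×105.719 + 0.1648×104.641 + 0.1335×63.838 + 0.2209×87.111 = 84.0284 per 1,000.
Difference = 108.1813 − 84.0284 = 24.1529.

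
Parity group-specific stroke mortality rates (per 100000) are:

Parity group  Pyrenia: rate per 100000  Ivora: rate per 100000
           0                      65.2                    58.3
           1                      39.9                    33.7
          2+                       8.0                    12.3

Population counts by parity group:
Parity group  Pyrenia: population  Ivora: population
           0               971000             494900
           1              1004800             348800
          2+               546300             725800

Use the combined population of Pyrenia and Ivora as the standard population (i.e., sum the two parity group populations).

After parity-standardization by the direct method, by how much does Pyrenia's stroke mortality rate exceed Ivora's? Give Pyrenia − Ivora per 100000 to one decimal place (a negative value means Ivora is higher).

3.2

Combined standard total = 4091600; weights = 0.3583, 0.3308, 0.3109.
Pyrenia: 0.3583×65.2 + 0.3308×39.9 + 0.3109×8.0 = 39.0464 per 100000.
Ivora: 0.3583×58.3 + 0.3308×33.7 + 0.3109×12.3 = 35.8601 per 100000.
Difference = 39.0464 − 35.8601 = 3.1863.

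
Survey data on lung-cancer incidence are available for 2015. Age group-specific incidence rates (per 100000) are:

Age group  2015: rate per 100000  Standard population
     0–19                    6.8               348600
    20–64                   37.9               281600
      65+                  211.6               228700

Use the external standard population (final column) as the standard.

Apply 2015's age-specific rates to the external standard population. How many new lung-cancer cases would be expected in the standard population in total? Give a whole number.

614

Expected new lung-cancer cases = Σ (standard pop × age-specific rate ÷ 100000)
= 348600×6.8/100000 + 281600×37.9/100000 + 228700×211.6/100000
= 23.70 + 106.73 + 483.93 = 614.36.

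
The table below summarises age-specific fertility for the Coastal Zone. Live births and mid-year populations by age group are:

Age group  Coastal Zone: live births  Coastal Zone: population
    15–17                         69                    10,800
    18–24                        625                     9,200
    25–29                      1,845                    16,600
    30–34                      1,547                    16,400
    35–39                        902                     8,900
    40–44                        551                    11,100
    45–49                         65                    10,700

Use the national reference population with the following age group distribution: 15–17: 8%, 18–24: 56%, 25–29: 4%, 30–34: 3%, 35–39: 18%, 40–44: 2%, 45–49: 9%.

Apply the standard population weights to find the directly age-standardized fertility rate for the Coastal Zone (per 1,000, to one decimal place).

Age-specific rates per 1,000 for the Coastal Zone: 6.389, 67.935, 111.145, 94.329, 101.348, 49.640, 6.075.
Standard weights: 0.08, 0.56, 0.04, 0.03, 0.18, 0.02, 0.09.
Standardized rate: 0.0800×6.389 + 0.5600×67.935 + 0.0400×111.145 + 0.0300×94.329 + 0.1800×101.348 + 0.0200×49.640 + 0.0900×6.075 = 65.6125 per 1,000.

65.6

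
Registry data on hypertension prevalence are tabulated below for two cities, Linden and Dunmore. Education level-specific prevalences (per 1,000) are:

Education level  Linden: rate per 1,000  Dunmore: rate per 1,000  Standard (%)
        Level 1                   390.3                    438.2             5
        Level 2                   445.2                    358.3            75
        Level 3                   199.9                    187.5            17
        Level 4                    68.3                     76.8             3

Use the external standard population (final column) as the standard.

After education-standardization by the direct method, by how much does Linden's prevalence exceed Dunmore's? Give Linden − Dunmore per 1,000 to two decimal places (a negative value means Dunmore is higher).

64.63

Standard weights: 0.05, 0.75, 0.17, 0.03.
Linden: 0.0500×390.3 + 0.7500×445.2 + 0.1700×199.9 + 0.0300×68.3 = 389.4470 per 1,000.
Dunmore: 0.0500×438.2 + 0.7500×358.3 + 0.1700×187.5 + 0.0300×76.8 = 324.8140 per 1,000.
Difference = 389.4470 − 324.8140 = 64.6330.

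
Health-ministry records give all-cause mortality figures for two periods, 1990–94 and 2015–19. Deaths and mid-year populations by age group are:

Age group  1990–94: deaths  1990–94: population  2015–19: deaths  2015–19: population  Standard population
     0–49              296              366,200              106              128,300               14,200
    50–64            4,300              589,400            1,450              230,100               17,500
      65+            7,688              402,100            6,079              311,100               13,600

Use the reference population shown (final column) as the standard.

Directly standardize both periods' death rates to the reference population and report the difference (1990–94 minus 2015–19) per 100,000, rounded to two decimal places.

25.21

Age-specific rates per 100,000 for 1990–94: 80.83, 729.56, 1911.96.
For 2015–19: 82.62, 630.16, 1954.03.
Standard total = 45,300; weights = 0.3135, 0.3863, 0.3002.
1990–94: 0.3135×80.83 + 0.3863×729.56 + 0.3002×1911.96 = 881.1853 per 100,000.
2015–19: 0.3135×82.62 + 0.3863×630.16 + 0.3002×1954.03 = 855.9794 per 100,000.
Difference = 881.1853 − 855.9794 = 25.2060.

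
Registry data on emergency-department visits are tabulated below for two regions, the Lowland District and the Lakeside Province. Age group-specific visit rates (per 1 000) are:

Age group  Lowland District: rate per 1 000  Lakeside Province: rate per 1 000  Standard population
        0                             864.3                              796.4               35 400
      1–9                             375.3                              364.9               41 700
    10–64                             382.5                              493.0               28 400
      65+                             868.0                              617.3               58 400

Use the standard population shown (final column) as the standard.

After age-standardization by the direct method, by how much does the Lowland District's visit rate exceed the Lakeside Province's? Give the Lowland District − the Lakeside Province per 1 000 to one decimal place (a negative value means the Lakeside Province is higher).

Standard total = 163 900; weights = 0.2160, 0.2544, 0.1733, 0.3563.
The Lowland District: 0.2160×864.3 + 0.2544×375.3 + 0.1733×382.5 + 0.3563×868.0 = 657.7207 per 1 000.
The Lakeside Province: 0.2160×796.4 + 0.2544×364.9 + 0.1733×493.0 + 0.3563×617.3 = 570.2282 per 1 000.
Difference = 657.7207 − 570.2282 = 87.4925.

87.5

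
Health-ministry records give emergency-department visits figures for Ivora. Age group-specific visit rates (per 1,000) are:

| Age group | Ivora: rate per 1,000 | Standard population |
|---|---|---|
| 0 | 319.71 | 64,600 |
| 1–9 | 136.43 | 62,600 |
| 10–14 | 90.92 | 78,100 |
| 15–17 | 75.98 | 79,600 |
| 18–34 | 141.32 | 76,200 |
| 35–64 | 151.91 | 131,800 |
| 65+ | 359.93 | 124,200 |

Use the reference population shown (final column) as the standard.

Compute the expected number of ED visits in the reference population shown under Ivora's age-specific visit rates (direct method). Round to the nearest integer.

Expected ED visits = Σ (standard pop × age-specific rate ÷ 1,000)
= 64,600×319.71/1,000 + 62,600×136.43/1,000 + 78,100×90.92/1,000 + 79,600×75.98/1,000 + 76,200×141.32/1,000 + 131,800×151.91/1,000 + 124,200×359.93/1,000
= 20653.27 + 8540.52 + 7100.85 + 6048.01 + 10768.58 + 20021.74 + 44703.31 = 117836.27.

117836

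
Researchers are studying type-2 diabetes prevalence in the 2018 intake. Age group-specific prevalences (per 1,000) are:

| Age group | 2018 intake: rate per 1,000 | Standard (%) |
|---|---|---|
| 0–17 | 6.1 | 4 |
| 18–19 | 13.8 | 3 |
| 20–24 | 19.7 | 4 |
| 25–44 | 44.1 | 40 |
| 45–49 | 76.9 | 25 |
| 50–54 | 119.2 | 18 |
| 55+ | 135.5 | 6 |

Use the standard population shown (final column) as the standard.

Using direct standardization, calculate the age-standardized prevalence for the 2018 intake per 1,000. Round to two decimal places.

Standard weights: 0.04, 0.03, 0.04, 0.40, 0.25, 0.18, 0.06.
Standardized rate: 0.0400×6.1 + 0.0300×13.8 + 0.0400×19.7 + 0.4000×44.1 + 0.2500×76.9 + 0.1800×119.2 + 0.0600×135.5 = 67.8970 per 1,000.

67.90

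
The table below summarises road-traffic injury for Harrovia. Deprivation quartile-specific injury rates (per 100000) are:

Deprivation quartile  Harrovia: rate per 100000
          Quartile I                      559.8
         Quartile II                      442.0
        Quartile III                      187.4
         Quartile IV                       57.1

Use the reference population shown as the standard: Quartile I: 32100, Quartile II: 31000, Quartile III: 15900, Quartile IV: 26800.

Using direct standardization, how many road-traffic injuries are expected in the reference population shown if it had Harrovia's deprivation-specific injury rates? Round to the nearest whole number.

362

Expected road-traffic injuries = Σ (standard pop × deprivation-specific rate ÷ 100000)
= 32100×559.8/100000 + 31000×442.0/100000 + 15900×187.4/100000 + 26800×57.1/100000
= 179.70 + 137.02 + 29.80 + 15.30 = 361.82.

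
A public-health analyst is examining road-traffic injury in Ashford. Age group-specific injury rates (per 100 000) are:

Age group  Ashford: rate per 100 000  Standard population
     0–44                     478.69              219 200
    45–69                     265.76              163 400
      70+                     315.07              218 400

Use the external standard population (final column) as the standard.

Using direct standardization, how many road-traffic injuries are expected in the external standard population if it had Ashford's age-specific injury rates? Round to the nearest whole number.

Expected road-traffic injuries = Σ (standard pop × age-specific rate ÷ 100 000)
= 219 200×478.69/100 000 + 163 400×265.76/100 000 + 218 400×315.07/100 000
= 1049.29 + 434.25 + 688.11 = 2171.65.

2172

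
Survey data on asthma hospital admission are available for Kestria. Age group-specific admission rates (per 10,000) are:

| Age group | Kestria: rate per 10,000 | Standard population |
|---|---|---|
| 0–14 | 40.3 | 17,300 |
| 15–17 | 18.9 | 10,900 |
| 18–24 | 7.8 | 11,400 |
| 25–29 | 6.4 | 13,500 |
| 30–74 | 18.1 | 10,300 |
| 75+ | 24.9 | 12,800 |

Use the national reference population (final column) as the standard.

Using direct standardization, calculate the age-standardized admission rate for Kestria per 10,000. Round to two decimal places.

20.78

Standard total = 76,200; weights = 0.2270, 0.1430, 0.1496, 0.1772, 0.1352, 0.1680.
Standardized rate: 0.2270×40.3 + 0.1430×18.9 + 0.1496×7.8 + 0.1772×6.4 + 0.1352×18.1 + 0.1680×24.9 = 20.7831 per 10,000.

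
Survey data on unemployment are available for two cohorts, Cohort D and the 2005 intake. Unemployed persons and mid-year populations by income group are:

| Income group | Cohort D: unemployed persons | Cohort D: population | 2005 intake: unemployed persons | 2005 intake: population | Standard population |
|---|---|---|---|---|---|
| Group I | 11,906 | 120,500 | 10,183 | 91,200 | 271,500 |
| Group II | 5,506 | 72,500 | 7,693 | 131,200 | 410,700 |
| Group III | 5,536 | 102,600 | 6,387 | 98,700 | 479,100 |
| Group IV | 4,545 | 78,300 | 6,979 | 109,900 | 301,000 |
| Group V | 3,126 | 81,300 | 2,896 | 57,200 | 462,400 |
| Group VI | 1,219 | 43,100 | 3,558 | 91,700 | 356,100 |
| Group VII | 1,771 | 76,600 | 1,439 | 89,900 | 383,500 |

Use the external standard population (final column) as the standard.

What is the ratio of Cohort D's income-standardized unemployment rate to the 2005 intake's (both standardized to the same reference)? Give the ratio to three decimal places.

Income-specific rates per 1,000 for Cohort D: 98.805, 75.945, 53.957, 58.046, 38.450, 28.283, 23.120.
For the 2005 intake: 111.656, 58.636, 64.711, 63.503, 50.629, 38.800, 16.007.
Standard total = 2,664,300; weights = 0.1019, 0.1541, 0.1798, 0.1130, 0.1736, 0.1337, 0.1439.
Cohort D: 0.1019×98.805 + 0.1541×75.945 + 0.1798×53.957 + 0.1130×58.046 + 0.1736×38.450 + 0.1337×28.283 + 0.1439×23.120 = 51.8171 per 1,000.
The 2005 intake: 0.1019×111.656 + 0.1541×58.636 + 0.1798×64.711 + 0.1130×63.503 + 0.1736×50.629 + 0.1337×38.800 + 0.1439×16.007 = 55.5043 per 1,000.
Ratio = 51.8171 ÷ 55.5043 = 0.93357.

0.934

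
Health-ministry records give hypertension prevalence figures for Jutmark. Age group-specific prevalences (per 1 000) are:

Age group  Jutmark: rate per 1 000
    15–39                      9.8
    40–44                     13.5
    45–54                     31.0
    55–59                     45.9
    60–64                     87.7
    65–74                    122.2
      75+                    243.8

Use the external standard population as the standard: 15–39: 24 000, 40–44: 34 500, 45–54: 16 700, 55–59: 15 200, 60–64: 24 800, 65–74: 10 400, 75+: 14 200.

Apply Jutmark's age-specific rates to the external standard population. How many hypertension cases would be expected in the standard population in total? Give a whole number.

8824

Expected hypertension cases = Σ (standard pop × age-specific rate ÷ 1 000)
= 24 000×9.8/1 000 + 34 500×13.5/1 000 + 16 700×31.0/1 000 + 15 200×45.9/1 000 + 24 800×87.7/1 000 + 10 400×122.2/1 000 + 14 200×243.8/1 000
= 235.20 + 465.75 + 517.70 + 697.68 + 2174.96 + 1270.88 + 3461.96 = 8824.13.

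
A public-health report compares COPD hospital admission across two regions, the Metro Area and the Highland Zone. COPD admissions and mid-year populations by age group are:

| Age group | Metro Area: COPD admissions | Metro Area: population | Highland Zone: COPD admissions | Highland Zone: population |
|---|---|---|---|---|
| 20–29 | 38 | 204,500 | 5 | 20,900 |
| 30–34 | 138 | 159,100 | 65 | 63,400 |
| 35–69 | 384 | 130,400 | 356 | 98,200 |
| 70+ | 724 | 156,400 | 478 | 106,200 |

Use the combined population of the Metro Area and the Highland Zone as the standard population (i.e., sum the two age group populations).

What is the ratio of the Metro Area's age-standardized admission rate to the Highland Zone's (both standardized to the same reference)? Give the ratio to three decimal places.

Age-specific rates per 10,000 for the Metro Area: 1.86, 8.67, 29.45, 46.29.
For the Highland Zone: 2.39, 10.25, 36.25, 45.01.
Combined standard total = 939,100; weights = 0.2400, 0.2369, 0.2434, 0.2796.
The Metro Area: 0.2400×1.86 + 0.2369×8.67 + 0.2434×29.45 + 0.2796×46.29 = 22.6139 per 10,000.
The Highland Zone: 0.2400×2.39 + 0.2369×10.25 + 0.2434×36.25 + 0.2796×45.01 = 24.4140 per 10,000.
Ratio = 22.6139 ÷ 24.4140 = 0.92627.

0.926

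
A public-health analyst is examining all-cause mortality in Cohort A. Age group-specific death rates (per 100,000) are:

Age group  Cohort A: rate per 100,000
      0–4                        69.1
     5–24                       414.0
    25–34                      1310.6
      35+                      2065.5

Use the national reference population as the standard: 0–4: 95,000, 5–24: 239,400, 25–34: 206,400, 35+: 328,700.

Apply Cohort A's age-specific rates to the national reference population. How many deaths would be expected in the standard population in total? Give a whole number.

Expected deaths = Σ (standard pop × age-specific rate ÷ 100,000)
= 95,000×69.1/100,000 + 239,400×414.0/100,000 + 206,400×1310.6/100,000 + 328,700×2065.5/100,000
= 65.64 + 991.12 + 2705.08 + 6789.30 = 10551.14.

10551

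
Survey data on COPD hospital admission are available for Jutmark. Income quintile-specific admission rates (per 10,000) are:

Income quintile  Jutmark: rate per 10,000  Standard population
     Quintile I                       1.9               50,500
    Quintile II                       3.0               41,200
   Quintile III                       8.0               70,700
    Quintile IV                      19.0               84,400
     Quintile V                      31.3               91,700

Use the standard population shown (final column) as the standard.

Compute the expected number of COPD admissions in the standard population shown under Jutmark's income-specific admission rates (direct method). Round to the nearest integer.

Expected COPD admissions = Σ (standard pop × income-specific rate ÷ 10,000)
= 50,500×1.9/10,000 + 41,200×3.0/10,000 + 70,700×8.0/10,000 + 84,400×19.0/10,000 + 91,700×31.3/10,000
= 9.60 + 12.36 + 56.56 + 160.36 + 287.02 = 525.90.

526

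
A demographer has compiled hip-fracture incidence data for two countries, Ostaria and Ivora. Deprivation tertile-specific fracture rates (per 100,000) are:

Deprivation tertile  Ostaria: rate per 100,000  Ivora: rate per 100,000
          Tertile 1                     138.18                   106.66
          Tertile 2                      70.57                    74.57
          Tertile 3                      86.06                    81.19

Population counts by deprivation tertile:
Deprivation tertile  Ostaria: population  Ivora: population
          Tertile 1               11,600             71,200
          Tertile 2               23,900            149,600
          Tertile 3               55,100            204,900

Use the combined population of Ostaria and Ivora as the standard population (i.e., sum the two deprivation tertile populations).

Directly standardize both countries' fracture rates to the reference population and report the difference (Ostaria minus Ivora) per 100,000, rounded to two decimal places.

Combined standard total = 516,300; weights = 0.1604, 0.3360, 0.5036.
Ostaria: 0.1604×138.18 + 0.3360×70.57 + 0.5036×86.06 = 89.2132 per 100,000.
Ivora: 0.1604×106.66 + 0.3360×74.57 + 0.5036×81.19 = 83.0501 per 100,000.
Difference = 89.2132 − 83.0501 = 6.1632.

6.16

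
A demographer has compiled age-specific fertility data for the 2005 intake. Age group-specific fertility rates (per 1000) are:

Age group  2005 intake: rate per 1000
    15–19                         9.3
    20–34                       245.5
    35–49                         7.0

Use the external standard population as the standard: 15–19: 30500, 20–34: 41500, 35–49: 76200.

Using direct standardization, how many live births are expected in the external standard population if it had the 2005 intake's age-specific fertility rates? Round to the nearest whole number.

11005

Expected live births = Σ (standard pop × age-specific rate ÷ 1000)
= 30500×9.3/1000 + 41500×245.5/1000 + 76200×7.0/1000
= 283.65 + 10188.25 + 533.40 = 11005.30.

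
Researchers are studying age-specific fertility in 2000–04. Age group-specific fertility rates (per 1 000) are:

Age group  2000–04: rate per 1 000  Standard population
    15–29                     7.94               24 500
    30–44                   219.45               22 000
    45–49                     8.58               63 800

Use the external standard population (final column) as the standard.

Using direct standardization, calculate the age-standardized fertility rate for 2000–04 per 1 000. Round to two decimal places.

Standard total = 110 300; weights = 0.2221, 0.1995, 0.5784.
Standardized rate: 0.2221×7.94 + 0.1995×219.45 + 0.5784×8.58 = 50.4971 per 1 000.

50.50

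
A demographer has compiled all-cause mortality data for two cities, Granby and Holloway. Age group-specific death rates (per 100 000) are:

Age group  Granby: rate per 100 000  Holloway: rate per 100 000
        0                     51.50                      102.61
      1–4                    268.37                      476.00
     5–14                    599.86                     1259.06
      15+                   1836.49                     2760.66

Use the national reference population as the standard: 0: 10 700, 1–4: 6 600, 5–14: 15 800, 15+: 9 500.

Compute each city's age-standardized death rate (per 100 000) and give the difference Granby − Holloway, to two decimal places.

-495.59

Standard total = 42 600; weights = 0.2512, 0.1549, 0.3709, 0.2230.
Granby: 0.2512×51.50 + 0.1549×268.37 + 0.3709×599.86 + 0.2230×1836.49 = 686.5431 per 100 000.
Holloway: 0.2512×102.61 + 0.1549×476.00 + 0.3709×1259.06 + 0.2230×2760.66 = 1182.1349 per 100 000.
Difference = 686.5431 − 1182.1349 = -495.5918.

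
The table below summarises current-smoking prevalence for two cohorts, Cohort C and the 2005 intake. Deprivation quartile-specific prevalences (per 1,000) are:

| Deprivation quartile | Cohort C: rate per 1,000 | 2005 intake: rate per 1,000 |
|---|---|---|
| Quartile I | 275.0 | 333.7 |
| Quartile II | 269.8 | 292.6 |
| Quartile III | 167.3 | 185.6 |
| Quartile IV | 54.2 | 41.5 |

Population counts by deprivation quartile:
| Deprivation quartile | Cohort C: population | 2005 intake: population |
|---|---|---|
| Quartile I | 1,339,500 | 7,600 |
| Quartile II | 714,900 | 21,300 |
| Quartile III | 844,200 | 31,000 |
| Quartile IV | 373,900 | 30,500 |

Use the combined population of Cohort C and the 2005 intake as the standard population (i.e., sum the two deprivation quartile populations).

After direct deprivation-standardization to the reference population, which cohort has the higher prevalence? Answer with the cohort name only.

2005 intake

Combined standard total = 3,362,900; weights = 0.4006, 0.2189, 0.2603, 0.1203.
Cohort C: 0.4006×275.0 + 0.2189×269.8 + 0.2603×167.3 + 0.1203×54.2 = 219.2806 per 1,000.
The 2005 intake: 0.4006×333.7 + 0.2189×292.6 + 0.2603×185.6 + 0.1203×41.5 = 251.0212 per 1,000.
The crude rates (220.85 vs 174.64) would put Cohort C higher, but that reflects its deprivation composition; once standardized to a common deprivation structure, the 2005 intake has the higher underlying rate.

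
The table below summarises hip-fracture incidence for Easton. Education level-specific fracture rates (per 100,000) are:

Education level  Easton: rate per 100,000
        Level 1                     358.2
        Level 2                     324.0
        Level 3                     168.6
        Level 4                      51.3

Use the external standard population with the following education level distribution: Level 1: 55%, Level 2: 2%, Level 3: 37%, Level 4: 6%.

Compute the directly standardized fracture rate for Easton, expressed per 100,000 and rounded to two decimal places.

Standard weights: 0.55, 0.02, 0.37, 0.06.
Standardized rate: 0.5500×358.2 + 0.0200×324.0 + 0.3700×168.6 + 0.0600×51.3 = 268.9500 per 100,000.

268.95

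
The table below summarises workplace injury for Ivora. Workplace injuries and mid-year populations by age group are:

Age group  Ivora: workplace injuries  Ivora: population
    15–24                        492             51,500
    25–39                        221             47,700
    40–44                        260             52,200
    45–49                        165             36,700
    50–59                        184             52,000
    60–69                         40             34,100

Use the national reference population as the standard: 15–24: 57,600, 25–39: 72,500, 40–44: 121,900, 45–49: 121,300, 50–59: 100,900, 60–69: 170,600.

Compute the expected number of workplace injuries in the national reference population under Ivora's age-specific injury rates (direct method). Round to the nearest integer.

2596

Age-specific rates per 10,000 for Ivora: 95.53, 46.33, 49.81, 44.96, 35.38, 11.73.
Expected workplace injuries = Σ (standard pop × age-specific rate ÷ 10,000)
= 57,600×95.53/10,000 + 72,500×46.33/10,000 + 121,900×49.81/10,000 + 121,300×44.96/10,000 + 100,900×35.38/10,000 + 170,600×11.73/10,000
= 550.28 + 335.90 + 607.16 + 545.35 + 357.03 + 200.12 = 2595.84.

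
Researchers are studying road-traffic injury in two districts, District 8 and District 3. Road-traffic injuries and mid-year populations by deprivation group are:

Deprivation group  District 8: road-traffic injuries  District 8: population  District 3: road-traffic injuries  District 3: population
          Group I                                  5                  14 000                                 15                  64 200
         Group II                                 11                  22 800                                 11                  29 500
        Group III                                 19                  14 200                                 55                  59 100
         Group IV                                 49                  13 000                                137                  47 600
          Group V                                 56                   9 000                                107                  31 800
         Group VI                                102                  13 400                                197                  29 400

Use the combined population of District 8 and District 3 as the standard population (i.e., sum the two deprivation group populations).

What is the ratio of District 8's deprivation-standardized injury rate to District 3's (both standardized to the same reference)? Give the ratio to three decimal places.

Deprivation-specific rates per 100 000 for District 8: 35.71, 48.25, 133.80, 376.92, 622.22, 761.19.
For District 3: 23.36, 37.29, 93.06, 287.82, 336.48, 670.07.
Combined standard total = 348 000; weights = 0.2247, 0.1503, 0.2106, 0.1741, 0.1172, 0.1230.
District 8: 0.2247×35.71 + 0.1503×48.25 + 0.2106×133.80 + 0.1741×376.92 + 0.1172×622.22 + 0.1230×761.19 = 275.6642 per 100 000.
District 3: 0.2247×23.36 + 0.1503×37.29 + 0.2106×93.06 + 0.1741×287.82 + 0.1172×336.48 + 0.1230×670.07 = 202.4355 per 100 000.
Ratio = 275.6642 ÷ 202.4355 = 1.36174.

1.362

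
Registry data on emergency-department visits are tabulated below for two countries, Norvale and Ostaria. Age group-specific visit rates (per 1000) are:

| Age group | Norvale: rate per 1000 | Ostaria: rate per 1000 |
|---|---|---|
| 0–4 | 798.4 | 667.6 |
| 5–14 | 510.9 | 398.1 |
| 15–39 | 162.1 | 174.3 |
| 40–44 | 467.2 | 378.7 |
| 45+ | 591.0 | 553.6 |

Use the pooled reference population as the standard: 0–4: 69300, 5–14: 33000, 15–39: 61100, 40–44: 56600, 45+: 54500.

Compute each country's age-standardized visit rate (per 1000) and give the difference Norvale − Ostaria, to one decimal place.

Standard total = 274500; weights = 0.2525, 0.1202, 0.2226, 0.2062, 0.1985.
Norvale: 0.2525×798.4 + 0.1202×510.9 + 0.2226×162.1 + 0.2062×467.2 + 0.1985×591.0 = 512.7364 per 1000.
Ostaria: 0.2525×667.6 + 0.1202×398.1 + 0.2226×174.3 + 0.2062×378.7 + 0.1985×553.6 = 443.1961 per 1000.
Difference = 512.7364 − 443.1961 = 69.5403.

69.5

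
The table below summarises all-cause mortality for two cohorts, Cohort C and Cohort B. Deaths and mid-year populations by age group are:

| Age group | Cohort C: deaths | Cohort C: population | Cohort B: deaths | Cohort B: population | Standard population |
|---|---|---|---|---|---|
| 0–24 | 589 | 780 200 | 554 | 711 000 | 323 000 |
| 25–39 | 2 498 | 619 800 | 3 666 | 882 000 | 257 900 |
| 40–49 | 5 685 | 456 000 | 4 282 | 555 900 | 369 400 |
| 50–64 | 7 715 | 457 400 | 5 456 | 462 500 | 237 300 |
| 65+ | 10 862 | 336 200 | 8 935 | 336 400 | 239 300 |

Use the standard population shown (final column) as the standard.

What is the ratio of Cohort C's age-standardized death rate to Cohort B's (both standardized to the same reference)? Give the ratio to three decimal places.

Age-specific rates per 100 000 for Cohort C: 75.49, 403.03, 1246.71, 1686.71, 3230.81.
For Cohort B: 77.92, 415.65, 770.28, 1179.68, 2656.06.
Standard total = 1 426 900; weights = 0.2264, 0.1807, 0.2589, 0.1663, 0.1677.
Cohort C: 0.2264×75.49 + 0.1807×403.03 + 0.2589×1246.71 + 0.1663×1686.71 + 0.1677×3230.81 = 1235.0208 per 100 000.
Cohort B: 0.2264×77.92 + 0.1807×415.65 + 0.2589×770.28 + 0.1663×1179.68 + 0.1677×2656.06 = 933.7994 per 100 000.
Ratio = 1235.0208 ÷ 933.7994 = 1.32258.

1.323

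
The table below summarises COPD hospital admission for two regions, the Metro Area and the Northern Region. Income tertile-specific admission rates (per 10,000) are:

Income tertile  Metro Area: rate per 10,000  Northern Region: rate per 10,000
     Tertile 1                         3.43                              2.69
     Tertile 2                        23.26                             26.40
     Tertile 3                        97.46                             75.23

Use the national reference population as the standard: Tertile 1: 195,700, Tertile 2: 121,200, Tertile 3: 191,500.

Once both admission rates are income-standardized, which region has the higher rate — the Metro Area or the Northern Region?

Metro Area

Standard total = 508,400; weights = 0.3849, 0.2384, 0.3767.
The Metro Area: 0.3849×3.43 + 0.2384×23.26 + 0.3767×97.46 = 43.5758 per 10,000.
The Northern Region: 0.3849×2.69 + 0.2384×26.40 + 0.3767×75.23 = 35.6661 per 10,000.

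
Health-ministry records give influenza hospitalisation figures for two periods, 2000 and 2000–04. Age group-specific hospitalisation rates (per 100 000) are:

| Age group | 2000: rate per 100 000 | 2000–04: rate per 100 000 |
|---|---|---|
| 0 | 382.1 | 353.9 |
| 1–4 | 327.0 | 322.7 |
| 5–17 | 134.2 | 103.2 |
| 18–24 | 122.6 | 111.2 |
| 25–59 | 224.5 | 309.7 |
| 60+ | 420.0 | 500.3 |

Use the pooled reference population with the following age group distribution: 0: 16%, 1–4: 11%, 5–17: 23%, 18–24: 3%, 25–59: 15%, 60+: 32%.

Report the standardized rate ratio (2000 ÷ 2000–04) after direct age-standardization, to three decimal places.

0.920

Standard weights: 0.16, 0.11, 0.23, 0.03, 0.15, 0.32.
2000: 0.1600×382.1 + 0.1100×327.0 + 0.2300×134.2 + 0.0300×122.6 + 0.1500×224.5 + 0.3200×420.0 = 299.7250 per 100 000.
2000–04: 0.1600×353.9 + 0.1100×322.7 + 0.2300×103.2 + 0.0300×111.2 + 0.1500×309.7 + 0.3200×500.3 = 325.7440 per 100 000.
Ratio = 299.7250 ÷ 325.7440 = 0.92012.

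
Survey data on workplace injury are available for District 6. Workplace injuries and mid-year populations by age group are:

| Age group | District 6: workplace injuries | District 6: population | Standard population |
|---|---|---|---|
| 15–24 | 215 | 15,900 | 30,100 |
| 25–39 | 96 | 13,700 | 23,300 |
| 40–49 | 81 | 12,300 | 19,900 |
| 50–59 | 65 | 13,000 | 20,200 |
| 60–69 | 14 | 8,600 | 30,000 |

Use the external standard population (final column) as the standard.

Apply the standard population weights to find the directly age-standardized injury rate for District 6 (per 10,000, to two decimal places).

Age-specific rates per 10,000 for District 6: 135.22, 70.07, 65.85, 50.00, 16.28.
Standard total = 123,500; weights = 0.2437, 0.1887, 0.1611, 0.1636, 0.2429.
Standardized rate: 0.2437×135.22 + 0.1887×70.07 + 0.1611×65.85 + 0.1636×50.00 + 0.2429×16.28 = 68.9205 per 10,000.

68.92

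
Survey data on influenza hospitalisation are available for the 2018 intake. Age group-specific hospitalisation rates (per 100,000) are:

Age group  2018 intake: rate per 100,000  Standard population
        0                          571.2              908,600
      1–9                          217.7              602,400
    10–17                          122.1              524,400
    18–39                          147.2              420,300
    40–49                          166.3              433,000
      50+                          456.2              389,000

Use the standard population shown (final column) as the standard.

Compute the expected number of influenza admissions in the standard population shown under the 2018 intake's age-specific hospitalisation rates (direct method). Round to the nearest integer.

10255

Expected influenza admissions = Σ (standard pop × age-specific rate ÷ 100,000)
= 908,600×571.2/100,000 + 602,400×217.7/100,000 + 524,400×122.1/100,000 + 420,300×147.2/100,000 + 433,000×166.3/100,000 + 389,000×456.2/100,000
= 5189.92 + 1311.42 + 640.29 + 618.68 + 720.08 + 1774.62 = 10255.02.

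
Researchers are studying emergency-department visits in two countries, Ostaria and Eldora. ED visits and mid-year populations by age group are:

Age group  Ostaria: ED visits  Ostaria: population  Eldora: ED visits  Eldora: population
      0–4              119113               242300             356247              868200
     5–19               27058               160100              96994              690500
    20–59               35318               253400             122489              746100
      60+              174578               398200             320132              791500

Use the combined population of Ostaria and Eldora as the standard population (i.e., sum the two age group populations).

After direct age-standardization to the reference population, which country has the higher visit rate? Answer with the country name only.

Ostaria

Age-specific rates per 1000 for Ostaria: 491.593, 169.007, 139.376, 438.418.
For Eldora: 410.328, 140.469, 164.172, 404.462.
Combined standard total = 4150300; weights = 0.2676, 0.2049, 0.2408, 0.2867.
Ostaria: 0.2676×491.593 + 0.2049×169.007 + 0.2408×139.376 + 0.2867×438.418 = 325.4136 per 1000.
Eldora: 0.2676×410.328 + 0.2049×140.469 + 0.2408×164.172 + 0.2867×404.462 = 294.0587 per 1000.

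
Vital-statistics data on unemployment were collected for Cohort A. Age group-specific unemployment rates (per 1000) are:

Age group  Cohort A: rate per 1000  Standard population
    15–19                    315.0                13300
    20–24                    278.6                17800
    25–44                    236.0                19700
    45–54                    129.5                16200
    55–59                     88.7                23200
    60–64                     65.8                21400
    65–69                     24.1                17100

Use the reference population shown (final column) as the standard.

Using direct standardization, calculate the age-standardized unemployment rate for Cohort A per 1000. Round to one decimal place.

Standard total = 128700; weights = 0.1033, 0.1383, 0.1531, 0.1259, 0.1803, 0.1663, 0.1329.
Standardized rate: 0.1033×315.0 + 0.1383×278.6 + 0.1531×236.0 + 0.1259×129.5 + 0.1803×88.7 + 0.1663×65.8 + 0.1329×24.1 = 153.6422 per 1000.

153.6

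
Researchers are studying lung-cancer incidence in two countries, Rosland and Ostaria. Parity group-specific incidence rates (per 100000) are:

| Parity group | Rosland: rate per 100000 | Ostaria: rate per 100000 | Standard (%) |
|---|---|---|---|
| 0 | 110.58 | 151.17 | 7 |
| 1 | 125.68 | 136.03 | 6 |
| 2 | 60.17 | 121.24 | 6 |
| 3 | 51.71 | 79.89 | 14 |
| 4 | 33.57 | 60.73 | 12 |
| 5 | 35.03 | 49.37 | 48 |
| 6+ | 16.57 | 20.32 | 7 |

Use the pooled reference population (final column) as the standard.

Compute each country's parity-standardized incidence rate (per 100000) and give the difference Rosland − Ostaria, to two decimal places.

-21.48

Standard weights: 0.07, 0.06, 0.06, 0.14, 0.12, 0.48, 0.07.
Rosland: 0.0700×110.58 + 0.0600×125.68 + 0.0600×60.17 + 0.1400×51.71 + 0.1200×33.57 + 0.4800×35.03 + 0.0700×16.57 = 48.1337 per 100000.
Ostaria: 0.0700×151.17 + 0.0600×136.03 + 0.0600×121.24 + 0.1400×79.89 + 0.1200×60.73 + 0.4800×49.37 + 0.0700×20.32 = 69.6103 per 100000.
Difference = 48.1337 − 69.6103 = -21.4766.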